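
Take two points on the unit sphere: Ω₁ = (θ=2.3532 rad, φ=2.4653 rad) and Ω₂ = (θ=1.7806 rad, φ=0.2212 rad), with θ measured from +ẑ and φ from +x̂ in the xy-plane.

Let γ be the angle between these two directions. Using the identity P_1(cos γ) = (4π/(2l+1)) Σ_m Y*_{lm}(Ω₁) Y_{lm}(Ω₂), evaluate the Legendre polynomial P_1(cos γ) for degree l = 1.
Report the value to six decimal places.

-0.285727

Expand P_1 via completeness: Σ_{m} conj(Y_{1,m}) at Ω₁ times Y_{1,m} at Ω₂ —
  m=-1: (-0.191100+0.153367i) × (+0.329685-0.074139i) = -0.051632+0.064731i  (running Σ = -0.051632+0.064731i)
  m=0: (-0.344458-0.000000i) × (-0.101760+0.000000i) = +0.035052+0.000000i  (running Σ = -0.016580+0.064731i)
  m=1: (+0.191100+0.153367i) × (-0.329685-0.074139i) = -0.051632-0.064731i  (running Σ = -0.068212+0.000000i)
Accumulated sum -0.068212+0.000000i; after 4π/(2l+1) scaling, -0.285727+0.000000i ⇒ P_1 = -0.285727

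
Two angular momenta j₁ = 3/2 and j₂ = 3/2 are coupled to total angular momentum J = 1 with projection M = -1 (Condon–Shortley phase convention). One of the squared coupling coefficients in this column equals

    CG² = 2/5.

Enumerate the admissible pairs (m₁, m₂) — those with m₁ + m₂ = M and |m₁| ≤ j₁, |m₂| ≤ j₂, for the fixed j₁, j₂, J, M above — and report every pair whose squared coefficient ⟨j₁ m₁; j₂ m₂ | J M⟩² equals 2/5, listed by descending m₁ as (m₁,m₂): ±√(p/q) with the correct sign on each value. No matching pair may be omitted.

(-1/2,-1/2): −√(2/5)

Admissible pairs with m₁+m₂ = M = -1: (-3/2,1/2), (-1/2,-1/2), (1/2,-3/2)
  (m₁,m₂)=(1/2,-3/2): CG² = 3/10, CG = +√(3/10)
  (m₁,m₂)=(-1/2,-1/2): CG² = 2/5, CG = −√(2/5)   ← matches the target
  (m₁,m₂)=(-3/2,1/2): CG² = 3/10, CG = +√(3/10)
Pairs with CG² = 2/5: (-1/2,-1/2): −√(2/5)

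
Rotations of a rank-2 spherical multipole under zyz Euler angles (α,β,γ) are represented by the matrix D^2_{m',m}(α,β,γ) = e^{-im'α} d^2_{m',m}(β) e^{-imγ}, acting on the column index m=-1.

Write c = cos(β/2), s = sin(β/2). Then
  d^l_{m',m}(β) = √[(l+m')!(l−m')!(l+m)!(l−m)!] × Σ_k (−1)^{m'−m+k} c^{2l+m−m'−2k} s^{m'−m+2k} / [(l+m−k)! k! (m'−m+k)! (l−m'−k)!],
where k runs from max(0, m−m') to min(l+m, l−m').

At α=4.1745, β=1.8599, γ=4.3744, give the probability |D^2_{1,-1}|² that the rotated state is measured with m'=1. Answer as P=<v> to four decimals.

P=0.0763

Split into d^2_{1,-1}(β=1.8599) × two z-phases.
c=cos(1.859900/2)=0.597874, s=sin(1.859900/2)=0.801590; N=√[6·1·1·6]=6.000000
k∈{0,1} keeps every argument non-negative
  k=0: (−1)^2·6.0000/(2)·0.5979^2·0.8016^2 = +0.689041
  k=1: (−1)^3·6.0000/(6)·0.5979^0·0.8016^4 = -0.412866
d^2_{1,-1}(1.8599) = +0.689041 -0.412866 = +0.276175
|D^2_{1,-1}|² = |d^2_{1,-1}(β)|² = (+0.276175)² = 0.076273 (the z-rotation phases have unit modulus)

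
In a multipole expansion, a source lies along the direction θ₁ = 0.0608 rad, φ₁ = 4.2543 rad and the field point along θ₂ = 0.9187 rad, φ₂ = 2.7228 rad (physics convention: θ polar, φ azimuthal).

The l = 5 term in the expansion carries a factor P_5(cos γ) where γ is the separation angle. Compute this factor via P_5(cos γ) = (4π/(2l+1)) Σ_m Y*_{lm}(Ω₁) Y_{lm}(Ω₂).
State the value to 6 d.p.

-0.171419

Expand P_5 via completeness: Σ_{m} conj(Y_{5,m}) at Ω₁ times Y_{5,m} at Ω₂ —
  m=-5: Y*=(-0.000000, 0.000000)  Y=(0.073555, -0.127528)  product (0.000000, 0.000000)
  m=-4: Y*=(-0.000005, -0.000019)  Y=(-0.037033, 0.353522)  product (0.000007, -0.000001)
  m=-3: Y*=(0.000606, 0.000121)  Y=(-0.124330, -0.382312)  product (-0.000029, -0.000247)
  m=-2: Y*=(-0.007563, 0.009854)  Y=(0.045577, 0.050601)  product (-0.000843, 0.000066)
  m=-1: Y*=(-0.067964, -0.137838)  Y=(0.304125, 0.135374)  product (-0.002010, -0.051120)
  m=+0: Y*=(0.909838, -0.000000)  Y=(-0.158601, 0.000000)  product (-0.144301, 0.000000)
  m=+1: Y*=(0.067964, -0.137838)  Y=(-0.304125, 0.135374)  product (-0.002010, 0.051120)
  m=+2: Y*=(-0.007563, -0.009854)  Y=(0.045577, -0.050601)  product (-0.000843, -0.000066)
  m=+3: Y*=(-0.000606, 0.000121)  Y=(0.124330, -0.382312)  product (-0.000029, 0.000247)
  m=+4: Y*=(-0.000005, 0.000019)  Y=(-0.037033, -0.353522)  product (0.000007, 0.000001)
  m=+5: Y*=(0.000000, 0.000000)  Y=(-0.073555, -0.127528)  product (0.000000, -0.000000)
Accumulated sum (-0.150052, 0.000000); after 4π/(2l+1) scaling, (-0.171419, 0.000000) ⇒ P_5 = -0.171419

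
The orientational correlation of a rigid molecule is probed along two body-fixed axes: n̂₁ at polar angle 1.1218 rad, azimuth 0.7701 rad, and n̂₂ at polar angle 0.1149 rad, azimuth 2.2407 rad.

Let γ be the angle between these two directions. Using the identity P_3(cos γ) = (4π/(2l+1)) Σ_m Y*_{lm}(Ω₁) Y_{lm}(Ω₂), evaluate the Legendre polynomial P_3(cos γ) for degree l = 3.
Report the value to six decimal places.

Summing Y*_{l m}(θ₁,φ₁)·Y_{l m}(θ₂,φ₂) over m ∈ [−3, 3]; prefactor 4π/(2·3+1) = 1.795196:
  m=-3: (-0.205581+0.225374i) × (+0.000569-0.000267i) = -0.000057+0.000183i  (running Σ = -0.000057+0.000183i)
  m=-2: (+0.011014+0.359857i) × (-0.003055+0.012990i) = -0.004708-0.000956i  (running Σ = -0.004765-0.000773i)
  m=-1: (-0.012112-0.011747i) × (-0.090511-0.114268i) = -0.000246+0.002447i  (running Σ = -0.005011+0.001674i)
  m=0: (-0.333350-0.000000i) × (+0.717068+0.000000i) = -0.239035-0.000000i  (running Σ = -0.244046+0.001674i)
  m=1: (+0.012112-0.011747i) × (+0.090511-0.114268i) = -0.000246-0.002447i  (running Σ = -0.244292-0.000773i)
  m=2: (+0.011014-0.359857i) × (-0.003055-0.012990i) = -0.004708+0.000956i  (running Σ = -0.249000+0.000183i)
  m=3: (+0.205581+0.225374i) × (-0.000569-0.000267i) = -0.000057-0.000183i  (running Σ = -0.249057+0.000000i)
Σ over m = -0.249057+0.000000i; ×(4π/7) → -0.447106+0.000000i. Real part: -0.447106

-0.447106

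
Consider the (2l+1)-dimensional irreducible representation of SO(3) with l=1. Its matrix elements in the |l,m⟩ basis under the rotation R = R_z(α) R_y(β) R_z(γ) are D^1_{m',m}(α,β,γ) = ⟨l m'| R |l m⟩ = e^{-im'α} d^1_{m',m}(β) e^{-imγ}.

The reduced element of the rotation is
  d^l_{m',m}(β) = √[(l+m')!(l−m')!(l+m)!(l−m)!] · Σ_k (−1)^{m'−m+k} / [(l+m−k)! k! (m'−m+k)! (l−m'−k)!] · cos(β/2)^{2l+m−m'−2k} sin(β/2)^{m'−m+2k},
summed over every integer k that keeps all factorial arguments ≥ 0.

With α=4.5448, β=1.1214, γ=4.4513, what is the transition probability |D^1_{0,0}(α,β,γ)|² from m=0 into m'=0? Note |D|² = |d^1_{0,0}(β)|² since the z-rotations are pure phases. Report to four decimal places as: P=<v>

P=0.1887

Split into d^1_{0,0}(β=1.1214) × two z-phases.
Half-angle: c=0.846883, s=0.531779. N=√(1·1·1·1)=1.000000
k: max(0,(0)−(0))=0 … min(1+(0),1−(0))=1
  k=0: (−1)^0·1.0000/(1)·0.8469^2·0.5318^0 = +0.717211
  k=1: (−1)^1·1.0000/(1)·0.8469^0·0.5318^2 = -0.282789
d^1_{0,0}(1.1214) = +0.717211 -0.282789 = +0.434422
|D^1_{0,0}|² = |d^1_{0,0}(β)|² = (+0.434422)² = 0.188722 (the z-rotation phases have unit modulus)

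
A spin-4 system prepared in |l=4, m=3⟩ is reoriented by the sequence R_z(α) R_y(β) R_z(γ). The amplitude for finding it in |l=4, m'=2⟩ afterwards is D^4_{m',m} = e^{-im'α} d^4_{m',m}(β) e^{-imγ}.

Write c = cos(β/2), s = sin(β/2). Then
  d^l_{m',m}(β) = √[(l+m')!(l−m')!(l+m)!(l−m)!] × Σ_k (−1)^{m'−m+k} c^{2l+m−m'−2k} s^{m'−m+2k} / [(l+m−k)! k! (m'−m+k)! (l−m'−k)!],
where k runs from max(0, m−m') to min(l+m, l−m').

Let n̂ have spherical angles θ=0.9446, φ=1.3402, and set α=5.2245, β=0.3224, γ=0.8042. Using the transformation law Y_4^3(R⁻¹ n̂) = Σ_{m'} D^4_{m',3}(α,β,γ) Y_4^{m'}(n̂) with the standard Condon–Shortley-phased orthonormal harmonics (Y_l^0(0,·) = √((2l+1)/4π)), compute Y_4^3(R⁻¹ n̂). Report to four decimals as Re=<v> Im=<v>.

Need the full column D^4_{m',3} for m'=−4..4 at α=5.2245, β=0.3224, γ=0.8042.
cos(β/2)=0.987035, sin(β/2)=0.160503
d^4_{-4,3}: single k=7 term ⇒ +0.000008;  D = +0.000007-0.000003i
d^4_{-3,3}: k∈[6..7] ⇒ +0.000117 -0.000000 = +0.000116;  D = +0.000089+0.000074i
d^4_{-2,3}: k∈[5..6] ⇒ +0.001150 -0.000010 = +0.001140;  D = -0.000207+0.001121i
d^4_{-1,3}: k∈[4..5] ⇒ +0.008333 -0.000132 = +0.008200;  D = -0.007759+0.002655i
d^4_{0,3}: k∈[3..4] ⇒ +0.045833 -0.001212 = +0.044621;  D = -0.033280-0.029723i
d^4_{1,3}: k∈[2..3] ⇒ +0.189074 -0.008333 = +0.180741;  D = +0.038893-0.176507i
d^4_{2,3}: k∈[1..2] ⇒ +0.548120 -0.043481 = +0.504639;  D = +0.482806-0.146829i
d^4_{3,3}: k∈[0..1] ⇒ +0.900869 -0.166748 = +0.734122;  D = +0.530367+0.507588i
d^4_{4,3}: single k=0 term ⇒ -0.414340;  D = +0.103049-0.401321i
Y_4^{m'}(θ=0.9446,φ=1.3402) and Σ D·Y over m':
  (+0.0000-0.0000i)·(+0.1152+0.1520i)  (+0.0001+0.0001i)·(-0.2489+0.3005i)  (-0.0002+0.0011i)·(-0.2762-0.1373i)  (-0.0078+0.0027i)·(-0.0306+0.1303i)  (-0.0333-0.0297i)·(-0.3359+0.0000i)  (+0.0389-0.1765i)·(+0.0306+0.1303i)  (+0.4828-0.1468i)·(-0.2762+0.1373i)  (+0.5304+0.5076i)·(+0.2489+0.3005i)  (+0.1030-0.4013i)·(+0.1152-0.1520i)
Y_4^3(R⁻¹ n̂) = -0.147431+0.338949i

Re=-0.1474 Im=0.3389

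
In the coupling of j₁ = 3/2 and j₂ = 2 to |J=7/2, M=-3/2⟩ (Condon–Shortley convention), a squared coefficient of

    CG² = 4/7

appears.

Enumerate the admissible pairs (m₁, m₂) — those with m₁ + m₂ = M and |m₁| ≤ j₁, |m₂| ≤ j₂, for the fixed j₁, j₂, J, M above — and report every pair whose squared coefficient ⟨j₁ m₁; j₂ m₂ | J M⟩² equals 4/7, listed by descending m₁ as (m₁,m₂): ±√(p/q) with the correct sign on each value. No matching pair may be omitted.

Admissible pairs with m₁+m₂ = M = -3/2: (-3/2,0), (-1/2,-1), (1/2,-2)
  (m₁,m₂)=(1/2,-2): CG² = 1/7, CG = +√(1/7)
  (m₁,m₂)=(-1/2,-1): CG² = 4/7, CG = +√(4/7)   ← matches the target
  (m₁,m₂)=(-3/2,0): CG² = 2/7, CG = +√(2/7)
Pairs with CG² = 4/7: (-1/2,-1): +√(4/7)

(-1/2,-1): +√(4/7)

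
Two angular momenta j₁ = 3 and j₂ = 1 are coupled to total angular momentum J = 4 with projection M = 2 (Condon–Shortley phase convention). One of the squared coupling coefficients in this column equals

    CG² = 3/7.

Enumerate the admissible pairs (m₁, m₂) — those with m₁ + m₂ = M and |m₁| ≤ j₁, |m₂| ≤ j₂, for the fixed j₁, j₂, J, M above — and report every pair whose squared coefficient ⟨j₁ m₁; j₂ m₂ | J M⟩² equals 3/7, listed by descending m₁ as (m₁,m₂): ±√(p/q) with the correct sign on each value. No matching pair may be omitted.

Admissible pairs with m₁+m₂ = M = 2: (1,1), (2,0), (3,-1)
  (m₁,m₂)=(3,-1): CG² = 1/28, CG = +√(1/28)
  (m₁,m₂)=(2,0): CG² = 3/7, CG = +√(3/7)   ← matches the target
  (m₁,m₂)=(1,1): CG² = 15/28, CG = +√(15/28)
Pairs with CG² = 3/7: (2,0): +√(3/7)

(2,0): +√(3/7)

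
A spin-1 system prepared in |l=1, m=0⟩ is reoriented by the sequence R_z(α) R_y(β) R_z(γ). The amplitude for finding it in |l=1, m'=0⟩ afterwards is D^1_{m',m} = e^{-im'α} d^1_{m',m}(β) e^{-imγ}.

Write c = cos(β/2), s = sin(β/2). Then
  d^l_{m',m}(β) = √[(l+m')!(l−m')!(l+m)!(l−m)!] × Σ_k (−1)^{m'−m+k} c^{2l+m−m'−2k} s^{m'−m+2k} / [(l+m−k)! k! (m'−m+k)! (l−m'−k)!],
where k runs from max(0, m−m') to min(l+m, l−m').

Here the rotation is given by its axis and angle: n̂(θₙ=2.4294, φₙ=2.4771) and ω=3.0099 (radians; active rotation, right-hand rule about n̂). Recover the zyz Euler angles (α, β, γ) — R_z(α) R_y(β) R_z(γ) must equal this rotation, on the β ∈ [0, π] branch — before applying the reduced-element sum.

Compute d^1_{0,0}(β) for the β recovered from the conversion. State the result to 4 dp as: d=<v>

Axis–angle → zyz. n̂ = (sinθₙcosφₙ, sinθₙsinφₙ, cosθₙ) = (-0.514451, +0.402984, -0.756931), ω = 3.0099.
R = I cosω + sinω [n̂]ₓ + (1−cosω) n̂n̂ᵀ gives
  R = [-0.464314, -0.313441, +0.828352; -0.512230, -0.667955, -0.539867; +0.722519, -0.674975, +0.149586]
β = atan2(√(R₁₃²+R₂₃²), R₃₃) = 1.420646; α = atan2(R₂₃, R₁₃) mod 2π = 5.705590; γ = atan2(R₃₂, −R₃₁) mod 2π = 3.892983
d^1_{0,0}(β=1.4206) via the finite sum:
c=cos(1.420646/2)=0.758151, s=sin(1.420646/2)=0.652079; N=√[1·1·1·1]=1.000000
k: max(0,(0)−(0))=0 … min(1+(0),1−(0))=1
  k=0: (−1)^0·1.0000/(1)·0.7582^2·0.6521^0 = +0.574793
  k=1: (−1)^1·1.0000/(1)·0.7582^0·0.6521^2 = -0.425207
d^1_{0,0}(1.4206) = +0.574793 -0.425207 = +0.149586

d=0.1496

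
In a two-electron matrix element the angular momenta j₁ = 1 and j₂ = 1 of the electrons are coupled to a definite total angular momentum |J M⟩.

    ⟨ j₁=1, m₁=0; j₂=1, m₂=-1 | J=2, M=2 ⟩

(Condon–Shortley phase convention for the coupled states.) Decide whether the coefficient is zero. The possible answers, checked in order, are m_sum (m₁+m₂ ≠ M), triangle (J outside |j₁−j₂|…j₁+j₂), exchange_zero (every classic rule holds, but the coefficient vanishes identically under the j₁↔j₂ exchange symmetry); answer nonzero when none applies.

m_sum

m-sum: m₁+m₂ = 0+(-1) = -1, M = 2  ✗ ⇒ coefficient is 0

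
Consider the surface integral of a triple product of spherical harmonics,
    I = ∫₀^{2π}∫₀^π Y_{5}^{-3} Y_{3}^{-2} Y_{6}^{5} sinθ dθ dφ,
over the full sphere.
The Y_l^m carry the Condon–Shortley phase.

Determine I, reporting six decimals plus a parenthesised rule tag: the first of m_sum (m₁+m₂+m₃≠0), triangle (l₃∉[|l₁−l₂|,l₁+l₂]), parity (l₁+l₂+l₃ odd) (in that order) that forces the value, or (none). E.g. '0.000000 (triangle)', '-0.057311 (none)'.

Checks pass: Σm=0; 14 even; l₃=6∈[2,8].
(2·5+1)(2·3+1)(2·6+1) = 1001
Δ: 2! 8! 4! / 15! → 1/675675
sum: t=0:+1/8640 t=1:−1/2304 t=2:+1/8640 = -7/34560
3j²(5 3 6; 0 0 0) = Δ·Π!·Σ² = 7/429  (sign -1)
sum: t=0:+1/483840 t=1:−1/120960 = -1/161280
3j²(5 3 6; -3 -2 5) = Δ·Π!·Σ² = 2/91  (sign +1)
combine: 4πI² = 1001·7/429·2/91 = 14/39
take √, sign -1: I = -0.16901560
No selection rule forces the value: the integral is nonzero (none).

-0.169016 (none)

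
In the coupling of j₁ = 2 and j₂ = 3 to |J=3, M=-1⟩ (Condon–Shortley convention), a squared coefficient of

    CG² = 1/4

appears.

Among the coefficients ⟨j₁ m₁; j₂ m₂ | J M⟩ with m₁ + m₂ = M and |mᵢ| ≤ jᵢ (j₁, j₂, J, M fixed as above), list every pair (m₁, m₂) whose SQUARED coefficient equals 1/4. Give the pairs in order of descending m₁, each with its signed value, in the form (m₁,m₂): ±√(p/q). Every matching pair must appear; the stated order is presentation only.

Admissible pairs with m₁+m₂ = M = -1: (-2,1), (-1,0), (0,-1), (1,-2), (2,-3)
  (m₁,m₂)=(2,-3): CG² = 1/6, CG = +√(1/6)
  (m₁,m₂)=(1,-2): CG² = 1/4, CG = +√(1/4)   ← matches the target
  (m₁,m₂)=(0,-1): CG² = 3/20, CG = −√(3/20)
  (m₁,m₂)=(-1,0): CG² = 1/30, CG = −√(1/30)
  (m₁,m₂)=(-2,1): CG² = 2/5, CG = +√(2/5)
Pairs with CG² = 1/4: (1,-2): +√(1/4)

(1,-2): +√(1/4)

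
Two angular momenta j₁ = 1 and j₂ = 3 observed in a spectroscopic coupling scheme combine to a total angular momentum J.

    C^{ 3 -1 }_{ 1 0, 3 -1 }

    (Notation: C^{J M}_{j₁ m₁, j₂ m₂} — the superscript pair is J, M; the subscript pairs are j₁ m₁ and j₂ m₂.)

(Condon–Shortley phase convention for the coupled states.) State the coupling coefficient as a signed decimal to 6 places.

+0.288675

triangle: 1!×1!×5!/8! = 120/40320
(j±m)!: 1!×1!×2!×4!×2!×4! = 2304
prefactor² = (2J+1)×Δ×N² = 48
  k=0: +1/(0!×1!×1!×2!×0!×3!) = 1/12
  k=1: −1/(1!×0!×0!×1!×1!×4!) = -1/24
Σ = 1/24  ⇒  CG² = 48×(1/24)² = 1/12
CG = +√(1/12) = +0.288675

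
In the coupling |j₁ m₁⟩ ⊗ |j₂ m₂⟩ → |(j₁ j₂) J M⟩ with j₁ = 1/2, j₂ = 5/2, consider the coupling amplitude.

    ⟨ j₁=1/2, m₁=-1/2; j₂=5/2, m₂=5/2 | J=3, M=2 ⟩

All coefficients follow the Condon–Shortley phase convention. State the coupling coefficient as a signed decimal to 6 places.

j₁+j₂−J=0  J+j₁−j₂=1  J−j₁+j₂=5  j₁+j₂+J+1=7
(j₁±m₁, j₂±m₂, J±M) = (0,1,5,0,5,1)
P² = 2400
sum k=0..0:
  [0] +1/120 = 1/120
S = 1/120
C² = P²·S² = 1/6 ; C = +0.408248

+0.408248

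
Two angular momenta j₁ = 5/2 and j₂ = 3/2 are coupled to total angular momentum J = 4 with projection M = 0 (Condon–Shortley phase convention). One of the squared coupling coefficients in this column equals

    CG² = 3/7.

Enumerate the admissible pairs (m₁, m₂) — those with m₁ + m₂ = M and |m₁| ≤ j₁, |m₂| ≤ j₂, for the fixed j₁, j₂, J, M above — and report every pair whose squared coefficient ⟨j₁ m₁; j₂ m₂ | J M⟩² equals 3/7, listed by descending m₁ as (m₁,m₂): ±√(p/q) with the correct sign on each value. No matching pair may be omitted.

Admissible pairs with m₁+m₂ = M = 0: (-3/2,3/2), (-1/2,1/2), (1/2,-1/2), (3/2,-3/2)
  (m₁,m₂)=(3/2,-3/2): CG² = 1/14, CG = +√(1/14)
  (m₁,m₂)=(1/2,-1/2): CG² = 3/7, CG = +√(3/7)   ← matches the target
  (m₁,m₂)=(-1/2,1/2): CG² = 3/7, CG = +√(3/7)   ← matches the target
  (m₁,m₂)=(-3/2,3/2): CG² = 1/14, CG = +√(1/14)
Pairs with CG² = 3/7: (1/2,-1/2): +√(3/7); (-1/2,1/2): +√(3/7)

(1/2,-1/2): +√(3/7); (-1/2,1/2): +√(3/7)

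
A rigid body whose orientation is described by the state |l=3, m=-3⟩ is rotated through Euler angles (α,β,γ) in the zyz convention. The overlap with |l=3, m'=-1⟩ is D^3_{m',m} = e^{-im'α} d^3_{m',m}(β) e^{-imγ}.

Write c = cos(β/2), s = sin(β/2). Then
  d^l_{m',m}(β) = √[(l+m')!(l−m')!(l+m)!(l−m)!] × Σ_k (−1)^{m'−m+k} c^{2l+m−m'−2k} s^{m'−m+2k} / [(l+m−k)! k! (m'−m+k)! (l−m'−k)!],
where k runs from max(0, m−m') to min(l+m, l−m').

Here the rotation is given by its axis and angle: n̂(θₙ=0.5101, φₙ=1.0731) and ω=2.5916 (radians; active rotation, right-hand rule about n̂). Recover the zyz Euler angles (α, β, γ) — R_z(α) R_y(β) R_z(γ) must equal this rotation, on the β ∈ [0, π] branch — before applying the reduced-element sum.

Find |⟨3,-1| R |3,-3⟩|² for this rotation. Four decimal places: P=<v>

P=0.2696

Axis–angle → zyz. n̂ = (sinθₙcosφₙ, sinθₙsinφₙ, cosθₙ) = (+0.233099, +0.429031, +0.872696), ω = 2.5916.
R = I cosω + sinω [n̂]ₓ + (1−cosω) n̂n̂ᵀ gives
  R = [-0.751871, -0.270877, +0.601095; +0.641406, -0.511539, +0.571775; +0.152603, +0.815447, +0.558353]
β = atan2(√(R₁₃²+R₂₃²), R₃₃) = 0.978397; α = atan2(R₂₃, R₁₃) mod 2π = 0.760404; γ = atan2(R₃₂, −R₃₁) mod 2π = 1.755797
D^3_{-1,-3}(0.7604,0.9784,1.7558) = e^{-i·-1·0.7604}·d^3_{-1,-3}(0.9784)·e^{-i·-3·1.7558}. Compute d first:
Half-angle: c=0.882710, s=0.469919. N=√(2·24·1·720)=185.903201
k∈{0} keeps every argument non-negative
  k=0: (−1)^2·185.9032/(48)·0.8827^4·0.4699^2 = +0.519233
d^3_{-1,-3}(0.9784) = +0.519233
|D^3_{-1,-3}|² = |d^3_{-1,-3}(β)|² = (+0.519233)² = 0.269603 (the z-rotation phases have unit modulus)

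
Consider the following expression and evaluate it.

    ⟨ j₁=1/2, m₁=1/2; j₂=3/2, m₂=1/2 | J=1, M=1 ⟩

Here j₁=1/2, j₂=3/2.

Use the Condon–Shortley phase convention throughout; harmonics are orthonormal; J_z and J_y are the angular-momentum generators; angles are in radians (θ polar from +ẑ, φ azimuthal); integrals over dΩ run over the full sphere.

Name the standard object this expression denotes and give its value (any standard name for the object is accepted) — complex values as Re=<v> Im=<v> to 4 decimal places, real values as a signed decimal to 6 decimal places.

Clebsch–Gordan coefficient, +√(1/4) ≈ +0.500000

This is a Clebsch–Gordan (vector-coupling) coefficient.
j₁+j₂−J=1  J+j₁−j₂=0  J−j₁+j₂=2  j₁+j₂+J+1=4
(j₁±m₁, j₂±m₂, J±M) = (1,0,2,1,2,0)
P² = 1
sum k=0..0:
  [0] +1/2 = 1/2
S = 1/2
C² = P²·S² = 1/4 ; C = +0.500000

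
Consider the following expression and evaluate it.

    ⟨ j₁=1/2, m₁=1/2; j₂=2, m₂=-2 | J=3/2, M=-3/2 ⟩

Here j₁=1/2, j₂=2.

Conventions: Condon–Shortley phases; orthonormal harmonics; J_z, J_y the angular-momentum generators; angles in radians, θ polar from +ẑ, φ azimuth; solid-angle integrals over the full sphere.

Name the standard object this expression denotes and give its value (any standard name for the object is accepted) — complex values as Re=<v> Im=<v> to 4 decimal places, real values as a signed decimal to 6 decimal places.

This is a Clebsch–Gordan (vector-coupling) coefficient.
j₁+j₂−J=1  J+j₁−j₂=0  J−j₁+j₂=3  j₁+j₂+J+1=5
(j₁±m₁, j₂±m₂, J±M) = (1,0,0,4,0,3)
P² = 144/5
sum k=0..0:
  [0] +1/6 = 1/6
S = 1/6
C² = P²·S² = 4/5 ; C = +0.894427

Clebsch–Gordan coefficient, +√(4/5) ≈ +0.894427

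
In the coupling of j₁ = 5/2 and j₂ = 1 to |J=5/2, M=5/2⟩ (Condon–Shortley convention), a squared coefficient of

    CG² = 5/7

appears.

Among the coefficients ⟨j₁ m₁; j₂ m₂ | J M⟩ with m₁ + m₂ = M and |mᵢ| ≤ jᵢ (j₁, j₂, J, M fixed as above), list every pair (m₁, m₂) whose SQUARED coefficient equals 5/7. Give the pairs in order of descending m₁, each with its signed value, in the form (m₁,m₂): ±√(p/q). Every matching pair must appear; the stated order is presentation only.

Admissible pairs with m₁+m₂ = M = 5/2: (3/2,1), (5/2,0)
  (m₁,m₂)=(5/2,0): CG² = 5/7, CG = +√(5/7)   ← matches the target
  (m₁,m₂)=(3/2,1): CG² = 2/7, CG = −√(2/7)
Pairs with CG² = 5/7: (5/2,0): +√(5/7)

(5/2,0): +√(5/7)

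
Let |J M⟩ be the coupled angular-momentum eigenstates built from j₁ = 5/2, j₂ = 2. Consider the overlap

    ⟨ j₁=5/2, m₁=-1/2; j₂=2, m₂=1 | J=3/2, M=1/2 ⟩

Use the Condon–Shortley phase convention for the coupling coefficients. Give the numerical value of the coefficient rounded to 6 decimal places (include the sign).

+√(5/21) = +0.487950

j₁+j₂−J=3  J+j₁−j₂=2  J−j₁+j₂=1  j₁+j₂+J+1=7
(j₁±m₁, j₂±m₂, J±M) = (2,3,3,1,2,1)
P² = 48/35
sum k=2..3:
  [2] +1/2 = 1/2
  [3] −1/12 = -1/12
S = 5/12
C² = P²·S² = 5/21 ; C = +0.487950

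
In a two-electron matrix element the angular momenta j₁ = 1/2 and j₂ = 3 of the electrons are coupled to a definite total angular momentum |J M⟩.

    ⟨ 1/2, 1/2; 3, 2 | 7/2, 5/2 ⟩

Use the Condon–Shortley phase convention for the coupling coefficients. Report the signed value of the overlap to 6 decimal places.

j₁+j₂−J=0  J+j₁−j₂=1  J−j₁+j₂=6  j₁+j₂+J+1=8
(j₁±m₁, j₂±m₂, J±M) = (1,0,5,1,6,1)
P² = 86400/7
sum k=0..0:
  [0] +1/120 = 1/120
S = 1/120
C² = P²·S² = 6/7 ; C = +0.925820

+√(6/7) = +0.925820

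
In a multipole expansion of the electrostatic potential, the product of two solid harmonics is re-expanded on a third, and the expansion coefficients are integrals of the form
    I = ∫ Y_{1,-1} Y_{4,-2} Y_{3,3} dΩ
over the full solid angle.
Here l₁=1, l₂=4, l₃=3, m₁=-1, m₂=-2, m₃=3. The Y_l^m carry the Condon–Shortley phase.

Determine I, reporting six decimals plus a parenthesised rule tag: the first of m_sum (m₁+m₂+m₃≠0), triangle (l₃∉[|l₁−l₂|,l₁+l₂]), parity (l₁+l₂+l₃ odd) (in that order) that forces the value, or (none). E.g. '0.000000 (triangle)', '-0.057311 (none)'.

Checks pass: Σm=0; 8 even; l₃=3∈[3,5].
(2·1+1)(2·4+1)(2·3+1) = 189
Δ: 2! 0! 6! / 9! → 1/252
sum: t=1:−1/36 = -1/36
3j²(1 4 3; 0 0 0) = Δ·Π!·Σ² = 4/63  (sign +1)
sum: t=2:+1/1440 = 1/1440
3j²(1 4 3; -1 -2 3) = Δ·Π!·Σ² = 1/252  (sign +1)
combine: 4πI² = 189·4/63·1/252 = 1/21
take √, sign +1: I = 0.06155813
No selection rule forces the value: the integral is nonzero (none).

0.061558 (none)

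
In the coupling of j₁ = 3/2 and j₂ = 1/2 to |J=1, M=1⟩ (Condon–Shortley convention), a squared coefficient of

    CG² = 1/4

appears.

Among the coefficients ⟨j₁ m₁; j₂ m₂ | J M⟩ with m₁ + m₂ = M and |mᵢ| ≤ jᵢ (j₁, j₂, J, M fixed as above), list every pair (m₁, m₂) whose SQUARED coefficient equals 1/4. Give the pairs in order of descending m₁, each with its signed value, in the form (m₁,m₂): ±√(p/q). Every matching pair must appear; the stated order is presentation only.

(1/2,1/2): −√(1/4)

Admissible pairs with m₁+m₂ = M = 1: (1/2,1/2), (3/2,-1/2)
  (m₁,m₂)=(3/2,-1/2): CG² = 3/4, CG = +√(3/4)
  (m₁,m₂)=(1/2,1/2): CG² = 1/4, CG = −√(1/4)   ← matches the target
Pairs with CG² = 1/4: (1/2,1/2): −√(1/4)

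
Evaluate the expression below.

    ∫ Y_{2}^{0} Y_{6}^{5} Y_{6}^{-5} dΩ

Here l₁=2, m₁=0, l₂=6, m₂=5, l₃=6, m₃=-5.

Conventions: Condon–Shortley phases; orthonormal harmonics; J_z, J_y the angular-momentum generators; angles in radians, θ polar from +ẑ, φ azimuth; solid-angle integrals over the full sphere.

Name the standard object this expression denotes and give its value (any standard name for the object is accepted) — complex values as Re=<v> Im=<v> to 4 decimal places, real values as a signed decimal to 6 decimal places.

This is a Gaunt coefficient — the integral of a triple product of spherical harmonics over the sphere.
Checks pass: Σm=0; 14 even; l₃=6∈[4,8].
(2·2+1)(2·6+1)(2·6+1) = 845
Δ: 2! 2! 10! / 15! → 1/90090
sum: t=0:+1/69120 t=1:−1/14400 t=2:+1/69120 = -7/172800
3j²(2 6 6; 0 0 0) = Δ·Π!·Σ² = 14/715  (sign -1)
sum: t=1:−1/3628800 t=2:+1/1451520 = 1/2419200
3j²(2 6 6; 0 5 -5) = Δ·Π!·Σ² = 11/910  (sign -1)
combine: 4πI² = 845·14/715·11/910 = 1/5
take √, sign +1: I = 0.12615663

Gaunt coefficient, +0.126157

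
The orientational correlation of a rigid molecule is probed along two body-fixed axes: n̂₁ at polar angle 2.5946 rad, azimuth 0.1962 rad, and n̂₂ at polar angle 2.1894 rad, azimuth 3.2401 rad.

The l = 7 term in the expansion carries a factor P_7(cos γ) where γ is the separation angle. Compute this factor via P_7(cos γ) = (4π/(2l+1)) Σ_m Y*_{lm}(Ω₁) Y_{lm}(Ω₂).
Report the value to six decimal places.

-0.153188

Summing Y*_{l m}(θ₁,φ₁)·Y_{l m}(θ₂,φ₂) over m ∈ [−7, 7]; prefactor 4π/(2·7+1) = 0.837758:
  [-7]  conj(Y_{7,-7})(Ω₁) = 0.00101 + 0.00505j ; Y_{7,-7}(Ω₂) = -0.09190 + 0.07578j ; Δ = -0.00048 - 0.00039j
  [-6]  conj(Y_{7,-6})(Ω₁) = -0.01213 - 0.02922j ; Y_{7,-6}(Ω₂) = -0.26341 + 0.17677j ; Δ = 0.00836 + 0.00555j
  [-5]  conj(Y_{7,-5})(Ω₁) = 0.06590 + 0.09847j ; Y_{7,-5}(Ω₂) = -0.39123 + 0.20995j ; Δ = -0.04646 - 0.02469j
  [-4]  conj(Y_{7,-4})(Ω₁) = -0.21041 - 0.21016j ; Y_{7,-4}(Ω₂) = -0.23744 + 0.09872j ; Δ = 0.07071 + 0.02913j
  [-3]  conj(Y_{7,-3})(Ω₁) = 0.40071 + 0.26749j ; Y_{7,-3}(Ω₂) = 0.17302 - 0.05267j ; Δ = 0.08342 + 0.02517j
  [-2]  conj(Y_{7,-2})(Ω₁) = -0.36251 - 0.15003j ; Y_{7,-2}(Ω₂) = 0.34368 - 0.06860j ; Δ = -0.13488 - 0.02669j
  [-1]  conj(Y_{7,-1})(Ω₁) = -0.11075 - 0.02201j ; Y_{7,-1}(Ω₂) = -0.03806 + 0.00376j ; Δ = 0.00430 + 0.00042j
  [+0]  conj(Y_{7,0})(Ω₁) = 0.43482 + 0.00000j ; Y_{7,0}(Ω₂) = -0.35142 + 0.00000j ; Δ = -0.15281 + 0.00000j
  [+1]  conj(Y_{7,1})(Ω₁) = 0.11075 - 0.02201j ; Y_{7,1}(Ω₂) = 0.03806 + 0.00376j ; Δ = 0.00430 - 0.00042j
  [+2]  conj(Y_{7,2})(Ω₁) = -0.36251 + 0.15003j ; Y_{7,2}(Ω₂) = 0.34368 + 0.06860j ; Δ = -0.13488 + 0.02669j
  [+3]  conj(Y_{7,3})(Ω₁) = -0.40071 + 0.26749j ; Y_{7,3}(Ω₂) = -0.17302 - 0.05267j ; Δ = 0.08342 - 0.02517j
  [+4]  conj(Y_{7,4})(Ω₁) = -0.21041 + 0.21016j ; Y_{7,4}(Ω₂) = -0.23744 - 0.09872j ; Δ = 0.07071 - 0.02913j
  [+5]  conj(Y_{7,5})(Ω₁) = -0.06590 + 0.09847j ; Y_{7,5}(Ω₂) = 0.39123 + 0.20995j ; Δ = -0.04646 + 0.02469j
  [+6]  conj(Y_{7,6})(Ω₁) = -0.01213 + 0.02922j ; Y_{7,6}(Ω₂) = -0.26341 - 0.17677j ; Δ = 0.00836 - 0.00555j
  [+7]  conj(Y_{7,7})(Ω₁) = -0.00101 + 0.00505j ; Y_{7,7}(Ω₂) = 0.09190 + 0.07578j ; Δ = -0.00048 + 0.00039j
Total Σ_m = -0.18286 - 0.00000j. Multiply by 0.837758: -0.15319 - 0.00000j. P_7(cos γ) = -0.153188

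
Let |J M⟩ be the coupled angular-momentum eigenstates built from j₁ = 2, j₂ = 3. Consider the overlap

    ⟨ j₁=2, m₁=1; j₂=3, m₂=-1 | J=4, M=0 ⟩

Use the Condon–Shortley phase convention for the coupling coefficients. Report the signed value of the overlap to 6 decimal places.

triangle: 1!·3!·5!/10! = 720/3628800
(j±m)!: 3!·1!·2!·4!·4!·4! = 165888
prefactor² = (2J+1)·Δ·N² = 10368/35
  k=0: +1/(0!·1!·1!·2!·2!·3!) = 1/24
  k=1: −1/(1!·0!·0!·1!·3!·4!) = -1/144
Σ = 5/144  ⇒  CG² = 10368/35·(5/144)² = 5/14
CG = +√(5/14) = +0.597614

+√(5/14) ≈ +0.597614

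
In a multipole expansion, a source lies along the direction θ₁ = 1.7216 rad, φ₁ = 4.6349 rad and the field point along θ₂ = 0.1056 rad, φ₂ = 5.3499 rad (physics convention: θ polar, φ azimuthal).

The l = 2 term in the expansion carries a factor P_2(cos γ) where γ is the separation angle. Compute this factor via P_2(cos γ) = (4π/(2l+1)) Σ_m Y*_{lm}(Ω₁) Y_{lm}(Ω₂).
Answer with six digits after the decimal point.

Expand P_2 via completeness: Σ_{m} conj(Y_{2,m}) at Ω₁ times Y_{2,m} at Ω₂ —
  term(m=-2) = (0.000227, -0.001604)   from Y*(Ω₁)=(-0.373031, 0.058279), Y(Ω₂)=(-0.001251, 0.004105)
  term(m=-1) = (-0.007016, 0.006092)   from Y*(Ω₁)=(0.008883, 0.114401), Y(Ω₂)=(0.048197, 0.065071)
  term(m=+0) = (-0.182382, -0.000000)   from Y*(Ω₁)=(-0.294037, -0.000000), Y(Ω₂)=(0.620271, 0.000000)
  term(m=+1) = (-0.007016, -0.006092)   from Y*(Ω₁)=(-0.008883, 0.114401), Y(Ω₂)=(-0.048197, 0.065071)
  term(m=+2) = (0.000227, 0.001604)   from Y*(Ω₁)=(-0.373031, -0.058279), Y(Ω₂)=(-0.001251, -0.004105)
Σ over m = (-0.195960, 0.000000); ×(4π/5) → (-0.492500, 0.000000). Real part: -0.492500

-0.492500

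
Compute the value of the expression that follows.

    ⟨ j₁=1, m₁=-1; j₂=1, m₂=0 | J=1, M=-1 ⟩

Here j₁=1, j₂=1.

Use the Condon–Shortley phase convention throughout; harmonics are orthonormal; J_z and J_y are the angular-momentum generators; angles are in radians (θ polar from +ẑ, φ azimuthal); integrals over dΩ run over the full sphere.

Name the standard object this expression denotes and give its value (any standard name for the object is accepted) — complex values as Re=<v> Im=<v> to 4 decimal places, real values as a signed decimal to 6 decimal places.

This is a Clebsch–Gordan (vector-coupling) coefficient.
j₁+j₂−J=1  J+j₁−j₂=1  J−j₁+j₂=1  j₁+j₂+J+1=4
(j₁±m₁, j₂±m₂, J±M) = (0,2,1,1,0,2)
P² = 1/2
sum k=1..1:
  [1] −1/1 = -1
S = -1
C² = P²·S² = 1/2 ; C = -0.707107

Clebsch–Gordan coefficient, −√(1/2) ≈ -0.707107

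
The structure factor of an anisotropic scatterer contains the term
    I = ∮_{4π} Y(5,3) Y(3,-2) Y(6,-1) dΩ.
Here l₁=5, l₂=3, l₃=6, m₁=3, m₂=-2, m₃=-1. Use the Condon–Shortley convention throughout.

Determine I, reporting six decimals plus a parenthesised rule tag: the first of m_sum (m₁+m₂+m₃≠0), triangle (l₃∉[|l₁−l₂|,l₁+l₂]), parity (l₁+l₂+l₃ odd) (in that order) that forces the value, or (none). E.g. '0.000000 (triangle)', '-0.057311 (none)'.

0.166435 (none)

Checks pass: Σm=0; 14 even; l₃=6∈[2,8].
(2·5+1)(2·3+1)(2·6+1) = 1001
Δ: 2! 8! 4! / 15! → 1/675675
sum: t=0:+1/8640 t=1:−1/2304 t=2:+1/8640 = -7/34560
3j²(5 3 6; 0 0 0) = Δ·Π!·Σ² = 7/429  (sign -1)
sum: t=0:+1/17280 t=1:−1/120960 = 1/20160
3j²(5 3 6; 3 -2 -1) = Δ·Π!·Σ² = 64/3003  (sign -1)
combine: 4πI² = 1001·7/429·64/3003 = 448/1287
take √, sign +1: I = 0.16643505
No selection rule forces the value: the integral is nonzero (none).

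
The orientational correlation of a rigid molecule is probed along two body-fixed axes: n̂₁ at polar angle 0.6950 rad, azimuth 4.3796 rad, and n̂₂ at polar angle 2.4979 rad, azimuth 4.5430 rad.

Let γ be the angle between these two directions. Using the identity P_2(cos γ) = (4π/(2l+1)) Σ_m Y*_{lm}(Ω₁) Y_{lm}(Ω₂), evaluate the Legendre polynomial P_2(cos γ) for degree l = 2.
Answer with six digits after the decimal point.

-0.417061

Summing Y*_{l m}(θ₁,φ₁)·Y_{l m}(θ₂,φ₂) over m ∈ [−2, 2]; prefactor 4π/(2·2+1) = 2.513274:
  m=-2: (-0.12460 + 0.09782j) × (-0.13122 - 0.04624j) = 0.02087 - 0.00707j  (running Σ = 0.02087 - 0.00707j)
  m=-1: (-0.12413 - 0.35913j) × (0.06252 - 0.36556j) = -0.13904 + 0.02292j  (running Σ = -0.11817 + 0.01585j)
  m=0: (0.24276 + 0.00000j) × (0.28999 + 0.00000j) = 0.07040 + 0.00000j  (running Σ = -0.04777 + 0.01585j)
  m=1: (0.12413 - 0.35913j) × (-0.06252 - 0.36556j) = -0.13904 - 0.02292j  (running Σ = -0.18682 - 0.00707j)
  m=2: (-0.12460 - 0.09782j) × (-0.13122 + 0.04624j) = 0.02087 + 0.00707j  (running Σ = -0.16594 - 0.00000j)
Accumulated sum -0.16594 - 0.00000j; after 4π/(2l+1) scaling, -0.41706 - 0.00000j ⇒ P_2 = -0.417061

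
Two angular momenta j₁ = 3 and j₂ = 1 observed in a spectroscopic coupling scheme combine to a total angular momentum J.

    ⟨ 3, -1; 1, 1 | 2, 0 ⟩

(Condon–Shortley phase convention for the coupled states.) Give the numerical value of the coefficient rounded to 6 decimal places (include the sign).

+√(2/7) ≈ +0.534522

√[5·2!4!0!/7! · 2!4!2!0!2!2!] = √(128/7)
  +(−1)^2/∏(2,0,2,0,2,0)! = 1/8  (running 1/8)
⟨..|..⟩ = √(128/7)·(1/8) = +0.534522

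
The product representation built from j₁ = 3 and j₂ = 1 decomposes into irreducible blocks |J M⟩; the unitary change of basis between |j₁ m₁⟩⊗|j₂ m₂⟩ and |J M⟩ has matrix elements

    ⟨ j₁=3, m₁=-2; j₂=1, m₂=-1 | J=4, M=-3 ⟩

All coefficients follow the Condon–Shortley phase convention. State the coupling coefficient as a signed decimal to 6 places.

triangle: 0!×6!×2!/9! = 1440/362880
(j±m)!: 1!×5!×0!×2!×1!×7! = 1209600
prefactor² = (2J+1)×Δ×N² = 43200
  k=0: +1/(0!×0!×5!×0!×1!×2!) = 1/240
Σ = 1/240  ⇒  CG² = 43200×(1/240)² = 3/4
CG = +√(3/4) = +0.866025

+0.866025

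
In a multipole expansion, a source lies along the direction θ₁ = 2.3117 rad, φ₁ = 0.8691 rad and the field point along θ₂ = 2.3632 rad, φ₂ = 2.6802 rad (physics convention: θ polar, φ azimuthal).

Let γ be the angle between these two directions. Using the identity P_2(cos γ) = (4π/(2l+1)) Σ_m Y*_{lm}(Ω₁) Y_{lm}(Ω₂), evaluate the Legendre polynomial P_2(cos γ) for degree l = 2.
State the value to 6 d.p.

Term-by-term m-sum for l=2 (normalisation 4π/5 = 2.513274):
  [-2]  conj(Y_{2,-2})(Ω₁) = -0.03504 + 0.20736j ; Y_{2,-2}(Ω₂) = 0.11494 + 0.15183j ; Δ = -0.03551 + 0.01851j
  [-1]  conj(Y_{2,-1})(Ω₁) = -0.24836 - 0.29385j ; Y_{2,-1}(Ω₂) = 0.34585 + 0.17195j ; Δ = -0.03537 - 0.14433j
  [+0]  conj(Y_{2,0})(Ω₁) = 0.11565 + 0.00000j ; Y_{2,0}(Ω₂) = 0.16432 + 0.00000j ; Δ = 0.01900 + 0.00000j
  [+1]  conj(Y_{2,1})(Ω₁) = 0.24836 - 0.29385j ; Y_{2,1}(Ω₂) = -0.34585 + 0.17195j ; Δ = -0.03537 + 0.14433j
  [+2]  conj(Y_{2,2})(Ω₁) = -0.03504 - 0.20736j ; Y_{2,2}(Ω₂) = 0.11494 - 0.15183j ; Δ = -0.03551 - 0.01851j
Σ over m = -0.12275 + 0.00000j; ×(4π/5) → -0.30851 + 0.00000j. Real part: -0.308509

-0.308509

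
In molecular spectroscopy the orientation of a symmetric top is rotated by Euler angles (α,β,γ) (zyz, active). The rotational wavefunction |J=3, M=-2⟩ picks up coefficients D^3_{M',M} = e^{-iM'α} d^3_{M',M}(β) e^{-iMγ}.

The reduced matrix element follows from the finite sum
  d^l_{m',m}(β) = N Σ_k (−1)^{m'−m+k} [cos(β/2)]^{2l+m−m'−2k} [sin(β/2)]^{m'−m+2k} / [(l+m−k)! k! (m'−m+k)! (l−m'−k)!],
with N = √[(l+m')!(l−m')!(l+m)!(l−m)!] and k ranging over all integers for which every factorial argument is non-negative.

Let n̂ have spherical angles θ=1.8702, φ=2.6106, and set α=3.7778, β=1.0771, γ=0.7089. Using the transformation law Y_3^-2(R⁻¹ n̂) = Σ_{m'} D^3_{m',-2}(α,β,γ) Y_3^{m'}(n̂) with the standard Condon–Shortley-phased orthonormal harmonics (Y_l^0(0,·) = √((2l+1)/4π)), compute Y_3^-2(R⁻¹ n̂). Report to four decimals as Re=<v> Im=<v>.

Re=-0.1653 Im=-0.0890

Need the full column D^3_{m',-2} for m'=−3..3 at α=3.7778, β=1.0771, γ=0.7089.
cos(β/2)=0.858453, sin(β/2)=0.512892
d^3_{-3,-2}: single k=1 term ⇒ +0.585713;  D = +0.575737+0.107642i
d^3_{-2,-2}: k∈[0..1] ⇒ +0.400221 -0.714312 = -0.314091;  D = +0.282634-0.137008i
d^3_{-1,-2}: k∈[0..1] ⇒ -0.756152 +0.539830 = -0.216322;  D = -0.100508+0.191554i
d^3_{0,-2}: k∈[0..1] ⇒ +0.782490 -0.279317 = +0.503173;  D = +0.076684+0.497296i
d^3_{1,-2}: k∈[0..1] ⇒ -0.539830 +0.096349 = -0.443482;  D = +0.314780+0.312393i
d^3_{2,-2}: k∈[0..1] ⇒ +0.254980 -0.018203 = +0.236777;  D = +0.234279+0.034303i
d^3_{3,-2}: single k=0 term ⇒ -0.074631;  D = +0.065821-0.035178i
Y_3^{m'}(θ=1.8702,φ=2.6106) and Σ D·Y over m':
  (+0.5757+0.1076i)·(+0.0081-0.3639i)  (+0.2826-0.1370i)·(-0.1341-0.2403i)  (-0.1005+0.1916i)·(+0.1505+0.0884i)  (+0.0767+0.4973i)·(+0.2823+0.0000i)  (+0.3148+0.3124i)·(-0.1505+0.0884i)  (+0.2343+0.0343i)·(-0.1341+0.2403i)  (+0.0658-0.0352i)·(-0.0081-0.3639i)
Y_3^-2(R⁻¹ n̂) = -0.165348-0.089005i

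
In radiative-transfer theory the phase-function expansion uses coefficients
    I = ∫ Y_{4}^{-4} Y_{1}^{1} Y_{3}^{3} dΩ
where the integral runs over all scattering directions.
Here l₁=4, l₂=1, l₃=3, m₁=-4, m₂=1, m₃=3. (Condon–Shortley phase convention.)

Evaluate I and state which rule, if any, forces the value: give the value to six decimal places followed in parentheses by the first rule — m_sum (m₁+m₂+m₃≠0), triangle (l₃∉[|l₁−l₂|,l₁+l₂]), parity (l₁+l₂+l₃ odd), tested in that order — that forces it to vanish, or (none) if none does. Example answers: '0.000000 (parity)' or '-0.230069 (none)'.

0.325735 (none)

m-sum 0 ✓  L=8 even ✓  3≤3≤5 ✓
Π(2lᵢ+1) = 9×3×7 = 189
triangle coeff Δ(4,1,3) = 1/252
Σ_t [1,1]: t=1:−1/36 = -1/36
(3j)²=4/63 [(4 1 3; 0 0 0)], sign=+1
Σ_t [2,2]: t=2:+1/1440 = 1/1440
(3j)²=1/9 [(4 1 3; -4 1 3)], sign=+1
⇒ 4πI² = 4/3
I = (+1)√(4/3/(4π)) = 0.32573501
No selection rule forces the value: the integral is nonzero (none).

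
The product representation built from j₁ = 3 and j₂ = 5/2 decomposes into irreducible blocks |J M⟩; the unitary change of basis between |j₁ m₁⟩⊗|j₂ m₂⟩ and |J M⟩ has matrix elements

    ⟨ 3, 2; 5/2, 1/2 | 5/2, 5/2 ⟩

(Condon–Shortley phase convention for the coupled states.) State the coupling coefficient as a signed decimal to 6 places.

-0.597614  (= −√(5/14))

√[6·3!3!2!/9! · 5!1!3!2!5!0!] = √(1440/7)
  +(−1)^1/∏(1,2,0,2,3,0)! = -1/24  (running -1/24)
⟨..|..⟩ = √(1440/7)·(-1/24) = -0.597614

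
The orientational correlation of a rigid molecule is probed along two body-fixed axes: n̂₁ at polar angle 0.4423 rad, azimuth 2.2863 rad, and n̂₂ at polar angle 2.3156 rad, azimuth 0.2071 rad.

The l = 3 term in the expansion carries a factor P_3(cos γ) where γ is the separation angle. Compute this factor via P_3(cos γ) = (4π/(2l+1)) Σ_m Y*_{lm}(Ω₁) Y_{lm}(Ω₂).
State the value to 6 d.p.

0.025985

Term-by-term m-sum for l=3 (normalisation 4π/7 = 1.795196):
  [-3]  conj(Y_{3,-3})(Ω₁) = (0.027442, 0.017812) ; Y_{3,-3}(Ω₂) = (0.134828, -0.096519) ; Δ = (0.005419, -0.000247)
  [-2]  conj(Y_{3,-2})(Ω₁) = (-0.023577, -0.167561) ; Y_{3,-2}(Ω₂) = (-0.342791, 0.150702) ; Δ = (0.033334, 0.053885)
  [-1]  conj(Y_{3,-1})(Ω₁) = (-0.279849, 0.321983) ; Y_{3,-1}(Ω₂) = (0.301652, -0.063381) ; Δ = (-0.064009, 0.114864)
  [+0]  conj(Y_{3,0})(Ω₁) = (0.365595, -0.000000) ; Y_{3,0}(Ω₂) = (0.177760, 0.000000) ; Δ = (0.064988, 0.000000)
  [+1]  conj(Y_{3,1})(Ω₁) = (0.279849, 0.321983) ; Y_{3,1}(Ω₂) = (-0.301652, -0.063381) ; Δ = (-0.064009, -0.114864)
  [+2]  conj(Y_{3,2})(Ω₁) = (-0.023577, 0.167561) ; Y_{3,2}(Ω₂) = (-0.342791, -0.150702) ; Δ = (0.033334, -0.053885)
  [+3]  conj(Y_{3,3})(Ω₁) = (-0.027442, 0.017812) ; Y_{3,3}(Ω₂) = (-0.134828, -0.096519) ; Δ = (0.005419, 0.000247)
Total Σ_m = (0.014475, 0.000000). Multiply by 1.795196: (0.025985, 0.000000). P_3(cos γ) = 0.025985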